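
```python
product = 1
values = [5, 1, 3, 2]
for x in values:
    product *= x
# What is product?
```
Trace:
  product=1
  product=5, x=5
  product=5, x=1
  product=15, x=3
  product=30, x=2

Final answer: 30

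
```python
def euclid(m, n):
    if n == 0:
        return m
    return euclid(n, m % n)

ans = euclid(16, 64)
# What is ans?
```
Call trace:
euclid(m=16, n=64)
  euclid(m=64, n=16)
    euclid(m=16, n=0)
    -> return 16
  -> return 16
-> return 16

Final answer: 16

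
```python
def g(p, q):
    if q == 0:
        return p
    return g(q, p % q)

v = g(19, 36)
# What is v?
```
Call trace:
g(p=19, q=36)
  g(p=36, q=19)
    g(p=19, q=17)
      g(p=17, q=2)
        g(p=2, q=1)
          g(p=1, q=0)
          -> return 1
        -> return 1
      -> return 1
    -> return 1
  -> return 1
-> return 1

Final answer: 1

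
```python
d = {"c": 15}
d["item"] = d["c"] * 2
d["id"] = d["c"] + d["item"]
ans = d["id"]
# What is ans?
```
Trace:
  d={'c': 15}
  d={'c': 15, 'item': 30}
  d={'c': 15, 'item': 30, 'id': 45}
  d={'c': 15, 'item': 30, 'id': 45}, ans=45

Final answer: 45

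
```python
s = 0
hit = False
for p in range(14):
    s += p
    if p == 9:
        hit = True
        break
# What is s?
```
Trace:
  s=0
  s=0, hit=False
  s=0, hit=False, p=0
  s=1, hit=False, p=1
  s=3, hit=False, p=2
  s=6, hit=False, p=3
  s=10, hit=False, p=4
  s=15, hit=False, p=5
  s=21, hit=False, p=6
  s=28, hit=False, p=7
  s=36, hit=False, p=8
  s=45, hit=True, p=9

Final answer: 45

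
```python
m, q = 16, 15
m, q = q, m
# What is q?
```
Trace:
  m=16, q=15
  m=15, q=16

Final answer: 16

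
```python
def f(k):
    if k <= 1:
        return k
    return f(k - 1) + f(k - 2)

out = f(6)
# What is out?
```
Call trace (a repeated sub-call is expanded the first time; later identical calls just restate its return value):
f(k=6)
  f(k=5)
    f(k=4)
      f(k=3)
        f(k=2)
          f(k=1)
          -> return 1
          f(k=0)
          -> return 0
        -> return 1
        f(k=1)
        -> return 1
      -> return 2
      f(k=2) -> return 1  (same call as traced above)
    -> return 3
    f(k=3) -> return 2  (same call as traced above)
  -> return 5
  f(k=4) -> return 3  (same call as traced above)
-> return 8

Final answer: 8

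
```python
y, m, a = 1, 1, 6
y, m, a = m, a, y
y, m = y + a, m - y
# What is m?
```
Trace:
  y=1, m=1, a=6
  y=1, m=6, a=1
  y=2, m=5, a=1

Final answer: 5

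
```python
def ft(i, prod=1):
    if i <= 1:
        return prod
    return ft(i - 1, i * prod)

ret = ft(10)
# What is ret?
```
Call trace:
ft(i=10, prod=1)
  ft(i=9, prod=10)
    ft(i=8, prod=90)
      ft(i=7, prod=720)
        ft(i=6, prod=5040)
          ft(i=5, prod=30240)
            ft(i=4, prod=151200)
              ft(i=3, prod=604800)
                ft(i=2, prod=1814400)
                  ft(i=1, prod=3628800)
                  -> return 3628800
                -> return 3628800
              -> return 3628800
            -> return 3628800
          -> return 3628800
        -> return 3628800
      -> return 3628800
    -> return 3628800
  -> return 3628800
-> return 3628800

Final answer: 3628800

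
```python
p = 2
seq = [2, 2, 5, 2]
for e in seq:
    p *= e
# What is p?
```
Trace:
  p=2
  p=4, e=2
  p=8, e=2
  p=40, e=5
  p=80, e=2

Final answer: 80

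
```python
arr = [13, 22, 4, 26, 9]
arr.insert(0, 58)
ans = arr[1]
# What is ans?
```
Trace:
  arr=[13, 22, 4, 26, 9]
  arr=[58, 13, 22, 4, 26, 9]
  arr=[58, 13, 22, 4, 26, 9], ans=13

Final answer: 13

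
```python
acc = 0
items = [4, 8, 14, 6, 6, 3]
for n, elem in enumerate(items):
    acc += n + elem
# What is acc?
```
Trace:
  acc=0
  acc=4, n=0, elem=4
  acc=13, n=1, elem=8
  acc=29, n=2, elem=14
  acc=38, n=3, elem=6
  acc=48, n=4, elem=6
  acc=56, n=5, elem=3

Final answer: 56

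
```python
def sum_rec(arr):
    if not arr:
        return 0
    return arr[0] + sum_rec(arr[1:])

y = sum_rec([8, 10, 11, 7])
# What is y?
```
Call trace:
sum_rec(arr=[8, 10, 11, 7])
  sum_rec(arr=[10, 11, 7])
    sum_rec(arr=[11, 7])
      sum_rec(arr=[7])
        sum_rec(arr=[])
        -> return 0
      -> return 7
    -> return 18
  -> return 28
-> return 36

Final answer: 36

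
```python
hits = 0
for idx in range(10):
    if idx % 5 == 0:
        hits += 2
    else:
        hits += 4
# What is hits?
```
Trace:
  hits=0
  hits=2, idx=0
  hits=6, idx=1
  hits=10, idx=2
  hits=14, idx=3
  hits=18, idx=4
  hits=20, idx=5
  hits=24, idx=6
  hits=28, idx=7
  hits=32, idx=8
  hits=36, idx=9

Final answer: 36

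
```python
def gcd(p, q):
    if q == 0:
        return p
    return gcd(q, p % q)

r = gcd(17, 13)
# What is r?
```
Call trace:
gcd(p=17, q=13)
  gcd(p=13, q=4)
    gcd(p=4, q=1)
      gcd(p=1, q=0)
      -> return 1
    -> return 1
  -> return 1
-> return 1

Final answer: 1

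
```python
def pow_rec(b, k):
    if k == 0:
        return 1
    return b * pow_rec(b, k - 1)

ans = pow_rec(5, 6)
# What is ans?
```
Call trace:
pow_rec(b=5, k=6)
  pow_rec(b=5, k=5)
    pow_rec(b=5, k=4)
      pow_rec(b=5, k=3)
        pow_rec(b=5, k=2)
          pow_rec(b=5, k=1)
            pow_rec(b=5, k=0)
            -> return 1
          -> return 5
        -> return 25
      -> return 125
    -> return 625
  -> return 3125
-> return 15625

Final answer: 15625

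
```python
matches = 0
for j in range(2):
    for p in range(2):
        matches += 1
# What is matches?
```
Trace:
  matches=0
  matches=1, j=0, p=0
  matches=2, j=0, p=1
  matches=3, j=1, p=0
  matches=4, j=1, p=1

Final answer: 4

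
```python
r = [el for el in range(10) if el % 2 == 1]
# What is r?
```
Trace:
  el=0
  el=1
  el=2
  el=3
  el=4
  el=5
  el=6
  el=7
  el=8
  el=9
  r=[1, 3, 5, 7, 9]

Final answer: [1, 3, 5, 7, 9]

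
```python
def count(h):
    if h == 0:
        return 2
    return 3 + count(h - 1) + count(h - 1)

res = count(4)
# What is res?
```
Call trace (a repeated sub-call is expanded the first time; later identical calls just restate its return value):
count(h=4)
  count(h=3)
    count(h=2)
      count(h=1)
        count(h=0)
        -> return 2
        count(h=0)
        -> return 2
      -> return 7
      count(h=1) -> return 7  (same call as traced above)
    -> return 17
    count(h=2) -> return 17  (same call as traced above)
  -> return 37
  count(h=3) -> return 37  (same call as traced above)
-> return 77

Final answer: 77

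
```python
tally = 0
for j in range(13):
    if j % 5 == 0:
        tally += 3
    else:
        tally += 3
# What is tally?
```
Trace:
  tally=0
  tally=3, j=0
  tally=6, j=1
  tally=9, j=2
  tally=12, j=3
  tally=15, j=4
  tally=18, j=5
  tally=21, j=6
  tally=24, j=7
  tally=27, j=8
  tally=30, j=9
  tally=33, j=10
  tally=36, j=11
  tally=39, j=12

Final answer: 39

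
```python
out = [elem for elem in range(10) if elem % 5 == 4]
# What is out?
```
Trace:
  elem=0
  elem=1
  elem=2
  elem=3
  elem=4
  elem=5
  elem=6
  elem=7
  elem=8
  elem=9
  out=[4, 9]

Final answer: [4, 9]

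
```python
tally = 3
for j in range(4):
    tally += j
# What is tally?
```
Trace:
  tally=3
  tally=3, j=0
  tally=4, j=1
  tally=6, j=2
  tally=9, j=3

Final answer: 9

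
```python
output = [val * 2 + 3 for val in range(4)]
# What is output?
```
Trace:
  val=0
  val=1
  val=2
  val=3
  output=[3, 5, 7, 9]

Final answer: [3, 5, 7, 9]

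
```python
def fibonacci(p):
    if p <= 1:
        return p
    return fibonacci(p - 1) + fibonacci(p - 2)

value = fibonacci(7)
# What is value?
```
Call trace (a repeated sub-call is expanded the first time; later identical calls just restate its return value):
fibonacci(p=7)
  fibonacci(p=6)
    fibonacci(p=5)
      fibonacci(p=4)
        fibonacci(p=3)
          fibonacci(p=2)
            fibonacci(p=1)
            -> return 1
            fibonacci(p=0)
            -> return 0
          -> return 1
          fibonacci(p=1)
          -> return 1
        -> return 2
        fibonacci(p=2) -> return 1  (same call as traced above)
      -> return 3
      fibonacci(p=3) -> return 2  (same call as traced above)
    -> return 5
    fibonacci(p=4) -> return 3  (same call as traced above)
  -> return 8
  fibonacci(p=5) -> return 5  (same call as traced above)
-> return 13

Final answer: 13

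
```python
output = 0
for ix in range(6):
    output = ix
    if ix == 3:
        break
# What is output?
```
Trace:
  output=0
  output=0, ix=0
  output=1, ix=1
  output=2, ix=2
  output=3, ix=3

Final answer: 3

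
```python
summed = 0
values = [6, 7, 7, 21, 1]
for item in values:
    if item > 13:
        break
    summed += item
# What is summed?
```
Trace:
  summed=0
  summed=6, item=6
  summed=13, item=7
  summed=20, item=7
  summed=20, item=21

Final answer: 20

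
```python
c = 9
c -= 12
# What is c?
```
Trace:
  c=9
  c=-3

Final answer: -3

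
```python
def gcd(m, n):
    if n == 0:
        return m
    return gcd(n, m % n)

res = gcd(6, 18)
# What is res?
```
Call trace:
gcd(m=6, n=18)
  gcd(m=18, n=6)
    gcd(m=6, n=0)
    -> return 6
  -> return 6
-> return 6

Final answer: 6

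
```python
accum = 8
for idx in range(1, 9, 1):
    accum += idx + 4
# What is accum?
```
Trace:
  accum=8
  accum=13, idx=1
  accum=19, idx=2
  accum=26, idx=3
  accum=34, idx=4
  accum=43, idx=5
  accum=53, idx=6
  accum=64, idx=7
  accum=76, idx=8

Final answer: 76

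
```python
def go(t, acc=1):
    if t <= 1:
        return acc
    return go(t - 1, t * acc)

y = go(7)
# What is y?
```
Call trace:
go(t=7, acc=1)
  go(t=6, acc=7)
    go(t=5, acc=42)
      go(t=4, acc=210)
        go(t=3, acc=840)
          go(t=2, acc=2520)
            go(t=1, acc=5040)
            -> return 5040
          -> return 5040
        -> return 5040
      -> return 5040
    -> return 5040
  -> return 5040
-> return 5040

Final answer: 5040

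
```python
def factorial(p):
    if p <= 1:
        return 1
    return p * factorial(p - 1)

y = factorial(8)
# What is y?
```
Call trace:
factorial(p=8)
  factorial(p=7)
    factorial(p=6)
      factorial(p=5)
        factorial(p=4)
          factorial(p=3)
            factorial(p=2)
              factorial(p=1)
              -> return 1
            -> return 2
          -> return 6
        -> return 24
      -> return 120
    -> return 720
  -> return 5040
-> return 40320

Final answer: 40320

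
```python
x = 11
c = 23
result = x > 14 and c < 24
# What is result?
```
Trace:
  x=11
  x=11, c=23
  x=11, c=23, result=False

Final answer: False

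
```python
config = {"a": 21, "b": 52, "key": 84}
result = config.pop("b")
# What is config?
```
Trace:
  config={'a': 21, 'b': 52, 'key': 84}
  config={'a': 21, 'key': 84}, result=52

Final answer: {'a': 21, 'key': 84}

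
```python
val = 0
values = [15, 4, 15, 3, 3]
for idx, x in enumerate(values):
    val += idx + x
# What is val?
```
Trace:
  val=0
  val=15, idx=0, x=15
  val=20, idx=1, x=4
  val=37, idx=2, x=15
  val=43, idx=3, x=3
  val=50, idx=4, x=3

Final answer: 50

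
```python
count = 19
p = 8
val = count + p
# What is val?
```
Trace:
  count=19
  count=19, p=8
  count=19, p=8, val=27

Final answer: 27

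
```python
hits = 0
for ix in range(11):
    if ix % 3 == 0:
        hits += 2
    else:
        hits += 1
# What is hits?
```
Trace:
  hits=0
  hits=2, ix=0
  hits=3, ix=1
  hits=4, ix=2
  hits=6, ix=3
  hits=7, ix=4
  hits=8, ix=5
  hits=10, ix=6
  hits=11, ix=7
  hits=12, ix=8
  hits=14, ix=9
  hits=15, ix=10

Final answer: 15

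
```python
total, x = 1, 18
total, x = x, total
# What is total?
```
Trace:
  total=1, x=18
  total=18, x=1

Final answer: 18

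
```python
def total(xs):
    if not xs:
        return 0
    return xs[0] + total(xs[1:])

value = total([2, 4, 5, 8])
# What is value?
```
Call trace:
total(xs=[2, 4, 5, 8])
  total(xs=[4, 5, 8])
    total(xs=[5, 8])
      total(xs=[8])
        total(xs=[])
        -> return 0
      -> return 8
    -> return 13
  -> return 17
-> return 19

Final answer: 19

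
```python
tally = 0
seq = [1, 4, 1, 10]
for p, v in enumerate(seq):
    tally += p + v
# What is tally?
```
Trace:
  tally=0
  tally=1, p=0, v=1
  tally=6, p=1, v=4
  tally=9, p=2, v=1
  tally=22, p=3, v=10

Final answer: 22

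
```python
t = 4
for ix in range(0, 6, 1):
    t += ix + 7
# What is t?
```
Trace:
  t=4
  t=11, ix=0
  t=19, ix=1
  t=28, ix=2
  t=38, ix=3
  t=49, ix=4
  t=61, ix=5

Final answer: 61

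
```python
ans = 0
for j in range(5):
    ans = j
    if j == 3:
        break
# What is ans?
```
Trace:
  ans=0
  ans=0, j=0
  ans=1, j=1
  ans=2, j=2
  ans=3, j=3

Final answer: 3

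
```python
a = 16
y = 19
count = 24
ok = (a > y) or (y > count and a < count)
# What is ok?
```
Trace:
  a=16
  a=16, y=19
  a=16, y=19, count=24
  a=16, y=19, count=24, ok=False

Final answer: False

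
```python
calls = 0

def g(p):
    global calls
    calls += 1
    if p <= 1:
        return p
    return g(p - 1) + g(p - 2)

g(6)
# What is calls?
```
Call trace (a repeated sub-call is expanded the first time; later identical calls just restate its return value):
g(p=6)
  g(p=5)
    g(p=4)
      g(p=3)
        g(p=2)
          g(p=1)
          -> return 1
          g(p=0)
          -> return 0
        -> return 1
        g(p=1)
        -> return 1
      -> return 2
      g(p=2) -> return 1  (same call as traced above)
    -> return 3
    g(p=3) -> return 2  (same call as traced above)
  -> return 5
  g(p=4) -> return 3  (same call as traced above)
-> return 8

calls is incremented once per call, so count the calls in each subtree. Let C(p) = number of calls made by g(p).
C(0) = C(1) = 1 (base case, no recursion); C(p) = 1 + C(p - 1) + C(p - 2) otherwise.
C(2) = 1 + C(1) + C(0) = 1 + 1 + 1 = 3
C(3) = 1 + C(2) + C(1) = 1 + 3 + 1 = 5
C(4) = 1 + C(3) + C(2) = 1 + 5 + 3 = 9
C(5) = 1 + C(4) + C(3) = 1 + 9 + 5 = 15
C(6) = 1 + C(5) + C(4) = 1 + 15 + 9 = 25
calls = C(6) = 25

Final answer: 25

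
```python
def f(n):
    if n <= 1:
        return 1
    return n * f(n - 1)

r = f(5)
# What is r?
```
Call trace:
f(n=5)
  f(n=4)
    f(n=3)
      f(n=2)
        f(n=1)
        -> return 1
      -> return 2
    -> return 6
  -> return 24
-> return 120

Final answer: 120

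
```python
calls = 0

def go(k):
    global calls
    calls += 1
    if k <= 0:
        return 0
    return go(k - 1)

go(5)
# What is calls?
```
Call trace:
go(k=5)
  go(k=4)
    go(k=3)
      go(k=2)
        go(k=1)
          go(k=0)
          -> return 0
        -> return 0
      -> return 0
    -> return 0
  -> return 0
-> return 0

calls is incremented once per call. go is entered once for each k = 5, 4, 3, 2, 1, 0 (the k <= 0 call returns without recursing), i.e. 5 + 1 calls.
calls = 6

Final answer: 6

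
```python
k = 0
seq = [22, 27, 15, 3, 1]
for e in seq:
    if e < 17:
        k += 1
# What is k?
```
Trace:
  k=0
  k=0, e=22
  k=0, e=27
  k=1, e=15
  k=2, e=3
  k=3, e=1

Final answer: 3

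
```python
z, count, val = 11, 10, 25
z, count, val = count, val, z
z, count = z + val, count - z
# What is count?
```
Trace:
  z=11, count=10, val=25
  z=10, count=25, val=11
  z=21, count=15, val=11

Final answer: 15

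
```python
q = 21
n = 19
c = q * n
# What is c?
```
Trace:
  q=21
  q=21, n=19
  q=21, n=19, c=399

Final answer: 399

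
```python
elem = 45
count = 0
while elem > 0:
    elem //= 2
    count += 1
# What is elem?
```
Trace:
  elem=45
  elem=45, count=0
  elem=22, count=1
  elem=11, count=2
  elem=5, count=3
  elem=2, count=4
  elem=1, count=5
  elem=0, count=6

Final answer: 0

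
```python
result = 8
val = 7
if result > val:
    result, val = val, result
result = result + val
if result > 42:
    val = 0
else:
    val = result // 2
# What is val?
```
Trace:
  result=8
  result=8, val=7
  result=7, val=8
  result=15, val=8
  result=15, val=7

Final answer: 7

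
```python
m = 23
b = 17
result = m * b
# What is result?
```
Trace:
  m=23
  m=23, b=17
  m=23, b=17, result=391

Final answer: 391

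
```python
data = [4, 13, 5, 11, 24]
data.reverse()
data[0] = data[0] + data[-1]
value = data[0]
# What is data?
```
Trace:
  data=[4, 13, 5, 11, 24]
  data=[24, 11, 5, 13, 4]
  data=[28, 11, 5, 13, 4]
  data=[28, 11, 5, 13, 4], value=28

Final answer: [28, 11, 5, 13, 4]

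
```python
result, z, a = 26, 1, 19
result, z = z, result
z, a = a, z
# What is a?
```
Trace:
  result=26, z=1, a=19
  result=1, z=26, a=19
  result=1, z=19, a=26

Final answer: 26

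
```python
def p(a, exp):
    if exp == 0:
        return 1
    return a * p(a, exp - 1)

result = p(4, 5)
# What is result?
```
Call trace:
p(a=4, exp=5)
  p(a=4, exp=4)
    p(a=4, exp=3)
      p(a=4, exp=2)
        p(a=4, exp=1)
          p(a=4, exp=0)
          -> return 1
        -> return 4
      -> return 16
    -> return 64
  -> return 256
-> return 1024

Final answer: 1024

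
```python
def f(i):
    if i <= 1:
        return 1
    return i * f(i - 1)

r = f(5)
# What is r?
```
Call trace:
f(i=5)
  f(i=4)
    f(i=3)
      f(i=2)
        f(i=1)
        -> return 1
      -> return 2
    -> return 6
  -> return 24
-> return 120

Final answer: 120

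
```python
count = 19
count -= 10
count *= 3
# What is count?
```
Trace:
  count=19
  count=9
  count=27

Final answer: 27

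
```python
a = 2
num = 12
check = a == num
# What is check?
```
Trace:
  a=2
  a=2, num=12
  a=2, num=12, check=False

Final answer: False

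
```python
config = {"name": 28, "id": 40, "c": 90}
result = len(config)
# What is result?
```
Trace:
  config={'name': 28, 'id': 40, 'c': 90}
  config={'name': 28, 'id': 40, 'c': 90}, result=3

Final answer: 3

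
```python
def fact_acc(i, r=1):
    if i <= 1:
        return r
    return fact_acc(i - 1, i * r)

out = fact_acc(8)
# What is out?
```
Call trace:
fact_acc(i=8, r=1)
  fact_acc(i=7, r=8)
    fact_acc(i=6, r=56)
      fact_acc(i=5, r=336)
        fact_acc(i=4, r=1680)
          fact_acc(i=3, r=6720)
            fact_acc(i=2, r=20160)
              fact_acc(i=1, r=40320)
              -> return 40320
            -> return 40320
          -> return 40320
        -> return 40320
      -> return 40320
    -> return 40320
  -> return 40320
-> return 40320

Final answer: 40320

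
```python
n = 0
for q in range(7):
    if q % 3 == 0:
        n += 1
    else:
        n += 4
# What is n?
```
Trace:
  n=0
  n=1, q=0
  n=5, q=1
  n=9, q=2
  n=10, q=3
  n=14, q=4
  n=18, q=5
  n=19, q=6

Final answer: 19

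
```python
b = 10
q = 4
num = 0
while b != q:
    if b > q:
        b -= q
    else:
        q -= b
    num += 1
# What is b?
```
Trace:
  b=10
  b=10, q=4
  b=10, q=4, num=0
  b=6, q=4, num=1
  b=2, q=4, num=2
  b=2, q=2, num=3

Final answer: 2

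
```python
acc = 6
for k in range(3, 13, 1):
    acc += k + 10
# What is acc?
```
Trace:
  acc=6
  acc=19, k=3
  acc=33, k=4
  acc=48, k=5
  acc=64, k=6
  acc=81, k=7
  acc=99, k=8
  acc=118, k=9
  acc=138, k=10
  acc=159, k=11
  acc=181, k=12

Final answer: 181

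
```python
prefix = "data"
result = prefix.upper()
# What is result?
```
Trace:
  prefix='data'
  prefix='data', result='DATA'

Final answer: 'DATA'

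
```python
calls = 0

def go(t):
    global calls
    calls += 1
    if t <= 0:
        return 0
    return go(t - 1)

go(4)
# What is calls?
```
Call trace:
go(t=4)
  go(t=3)
    go(t=2)
      go(t=1)
        go(t=0)
        -> return 0
      -> return 0
    -> return 0
  -> return 0
-> return 0

calls is incremented once per call. go is entered once for each t = 4, 3, 2, 1, 0 (the t <= 0 call returns without recursing), i.e. 4 + 1 calls.
calls = 5

Final answer: 5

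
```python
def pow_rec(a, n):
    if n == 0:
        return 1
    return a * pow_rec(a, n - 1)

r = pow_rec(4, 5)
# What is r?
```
Call trace:
pow_rec(a=4, n=5)
  pow_rec(a=4, n=4)
    pow_rec(a=4, n=3)
      pow_rec(a=4, n=2)
        pow_rec(a=4, n=1)
          pow_rec(a=4, n=0)
          -> return 1
        -> return 4
      -> return 16
    -> return 64
  -> return 256
-> return 1024

Final answer: 1024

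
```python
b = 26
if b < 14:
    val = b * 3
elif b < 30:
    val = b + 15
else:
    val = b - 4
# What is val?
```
Trace:
  b=26
  b=26, val=41

Final answer: 41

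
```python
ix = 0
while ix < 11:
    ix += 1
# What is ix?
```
Trace:
  ix=0
  ix=1
  ix=2
  ix=3
  ix=4
  ix=5
  ix=6
  ix=7
  ix=8
  ix=9
  ix=10
  ix=11

Final answer: 11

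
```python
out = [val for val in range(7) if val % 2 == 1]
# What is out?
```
Trace:
  val=0
  val=1
  val=2
  val=3
  val=4
  val=5
  val=6
  out=[1, 3, 5]

Final answer: [1, 3, 5]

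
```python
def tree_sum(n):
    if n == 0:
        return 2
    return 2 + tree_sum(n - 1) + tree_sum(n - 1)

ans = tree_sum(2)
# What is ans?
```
Call trace (a repeated sub-call is expanded the first time; later identical calls just restate its return value):
tree_sum(n=2)
  tree_sum(n=1)
    tree_sum(n=0)
    -> return 2
    tree_sum(n=0)
    -> return 2
  -> return 6
  tree_sum(n=1) -> return 6  (same call as traced above)
-> return 14

Final answer: 14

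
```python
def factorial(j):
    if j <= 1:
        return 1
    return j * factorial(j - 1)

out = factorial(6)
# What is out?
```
Call trace:
factorial(j=6)
  factorial(j=5)
    factorial(j=4)
      factorial(j=3)
        factorial(j=2)
          factorial(j=1)
          -> return 1
        -> return 2
      -> return 6
    -> return 24
  -> return 120
-> return 720

Final answer: 720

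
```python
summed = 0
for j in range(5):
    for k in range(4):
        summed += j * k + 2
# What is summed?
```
Trace:
  summed=0
  summed=2, j=0, k=0
  summed=4, j=0, k=1
  summed=6, j=0, k=2
  summed=8, j=0, k=3
  summed=10, j=1, k=0
  summed=13, j=1, k=1
  summed=17, j=1, k=2
  summed=22, j=1, k=3
  summed=24, j=2, k=0
  summed=28, j=2, k=1
  summed=34, j=2, k=2
  summed=42, j=2, k=3
  summed=44, j=3, k=0
  summed=49, j=3, k=1
  summed=57, j=3, k=2
  summed=68, j=3, k=3
  summed=70, j=4, k=0
  summed=76, j=4, k=1
  summed=86, j=4, k=2
  summed=100, j=4, k=3

Final answer: 100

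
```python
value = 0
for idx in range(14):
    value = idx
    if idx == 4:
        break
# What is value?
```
Trace:
  value=0
  value=0, idx=0
  value=1, idx=1
  value=2, idx=2
  value=3, idx=3
  value=4, idx=4

Final answer: 4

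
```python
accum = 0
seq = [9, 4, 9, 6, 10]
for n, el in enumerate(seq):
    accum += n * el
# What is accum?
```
Trace:
  accum=0
  accum=0, n=0, el=9
  accum=4, n=1, el=4
  accum=22, n=2, el=9
  accum=40, n=3, el=6
  accum=80, n=4, el=10

Final answer: 80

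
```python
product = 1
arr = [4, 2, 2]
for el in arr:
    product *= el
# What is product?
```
Trace:
  product=1
  product=4, el=4
  product=8, el=2
  product=16, el=2

Final answer: 16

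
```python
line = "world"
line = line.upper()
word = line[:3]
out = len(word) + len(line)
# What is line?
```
Trace:
  line='world'
  line='WORLD'
  line='WORLD', word='WOR'
  line='WORLD', word='WOR', out=8

Final answer: 'WORLD'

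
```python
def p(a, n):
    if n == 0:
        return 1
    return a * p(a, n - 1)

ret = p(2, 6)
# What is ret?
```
Call trace:
p(a=2, n=6)
  p(a=2, n=5)
    p(a=2, n=4)
      p(a=2, n=3)
        p(a=2, n=2)
          p(a=2, n=1)
            p(a=2, n=0)
            -> return 1
          -> return 2
        -> return 4
      -> return 8
    -> return 16
  -> return 32
-> return 64

Final answer: 64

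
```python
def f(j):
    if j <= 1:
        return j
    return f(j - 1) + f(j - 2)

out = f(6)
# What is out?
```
Call trace (a repeated sub-call is expanded the first time; later identical calls just restate its return value):
f(j=6)
  f(j=5)
    f(j=4)
      f(j=3)
        f(j=2)
          f(j=1)
          -> return 1
          f(j=0)
          -> return 0
        -> return 1
        f(j=1)
        -> return 1
      -> return 2
      f(j=2) -> return 1  (same call as traced above)
    -> return 3
    f(j=3) -> return 2  (same call as traced above)
  -> return 5
  f(j=4) -> return 3  (same call as traced above)
-> return 8

Final answer: 8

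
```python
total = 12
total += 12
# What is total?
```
Trace:
  total=12
  total=24

Final answer: 24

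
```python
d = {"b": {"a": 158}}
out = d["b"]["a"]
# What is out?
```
Trace:
  d={'b': {'a': 158}}
  d={'b': {'a': 158}}, out=158

Final answer: 158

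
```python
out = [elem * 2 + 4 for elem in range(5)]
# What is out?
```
Trace:
  elem=0
  elem=1
  elem=2
  elem=3
  elem=4
  out=[4, 6, 8, 10, 12]

Final answer: [4, 6, 8, 10, 12]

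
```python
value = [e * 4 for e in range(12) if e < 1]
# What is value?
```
Trace:
  e=0
  e=1
  e=2
  e=3
  e=4
  e=5
  e=6
  e=7
  e=8
  e=9
  e=10
  e=11
  value=[0]

Final answer: [0]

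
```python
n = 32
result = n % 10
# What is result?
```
Trace:
  n=32
  n=32, result=2

Final answer: 2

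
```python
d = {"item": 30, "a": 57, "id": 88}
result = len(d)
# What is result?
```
Trace:
  d={'item': 30, 'a': 57, 'id': 88}
  d={'item': 30, 'a': 57, 'id': 88}, result=3

Final answer: 3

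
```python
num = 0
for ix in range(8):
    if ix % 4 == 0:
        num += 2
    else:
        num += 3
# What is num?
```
Trace:
  num=0
  num=2, ix=0
  num=5, ix=1
  num=8, ix=2
  num=11, ix=3
  num=13, ix=4
  num=16, ix=5
  num=19, ix=6
  num=22, ix=7

Final answer: 22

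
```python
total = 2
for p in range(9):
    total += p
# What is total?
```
Trace:
  total=2
  total=2, p=0
  total=3, p=1
  total=5, p=2
  total=8, p=3
  total=12, p=4
  total=17, p=5
  total=23, p=6
  total=30, p=7
  total=38, p=8

Final answer: 38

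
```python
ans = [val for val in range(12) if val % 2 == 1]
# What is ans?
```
Trace:
  val=0
  val=1
  val=2
  val=3
  val=4
  val=5
  val=6
  val=7
  val=8
  val=9
  val=10
  val=11
  ans=[1, 3, 5, 7, 9, 11]

Final answer: [1, 3, 5, 7, 9, 11]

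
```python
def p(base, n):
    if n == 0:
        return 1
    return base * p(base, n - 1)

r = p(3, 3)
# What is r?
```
Call trace:
p(base=3, n=3)
  p(base=3, n=2)
    p(base=3, n=1)
      p(base=3, n=0)
      -> return 1
    -> return 3
  -> return 9
-> return 27

Final answer: 27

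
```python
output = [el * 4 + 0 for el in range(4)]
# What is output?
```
Trace:
  el=0
  el=1
  el=2
  el=3
  output=[0, 4, 8, 12]

Final answer: [0, 4, 8, 12]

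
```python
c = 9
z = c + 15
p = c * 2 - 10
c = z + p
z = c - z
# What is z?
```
Trace:
  c=9
  c=9, z=24
  c=9, z=24, p=8
  c=32, z=24, p=8
  c=32, z=8, p=8

Final answer: 8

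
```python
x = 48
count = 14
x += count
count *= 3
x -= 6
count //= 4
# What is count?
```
Trace:
  x=48
  x=48, count=14
  x=62, count=14
  x=62, count=42
  x=56, count=42
  x=56, count=10

Final answer: 10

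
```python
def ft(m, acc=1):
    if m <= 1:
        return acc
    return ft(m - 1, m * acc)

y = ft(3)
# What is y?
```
Call trace:
ft(m=3, acc=1)
  ft(m=2, acc=3)
    ft(m=1, acc=6)
    -> return 6
  -> return 6
-> return 6

Final answer: 6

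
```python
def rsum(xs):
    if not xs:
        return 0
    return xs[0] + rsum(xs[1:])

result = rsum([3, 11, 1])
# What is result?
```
Call trace:
rsum(xs=[3, 11, 1])
  rsum(xs=[11, 1])
    rsum(xs=[1])
      rsum(xs=[])
      -> return 0
    -> return 1
  -> return 12
-> return 15

Final answer: 15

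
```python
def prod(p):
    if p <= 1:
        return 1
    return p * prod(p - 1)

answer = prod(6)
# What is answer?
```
Call trace:
prod(p=6)
  prod(p=5)
    prod(p=4)
      prod(p=3)
        prod(p=2)
          prod(p=1)
          -> return 1
        -> return 2
      -> return 6
    -> return 24
  -> return 120
-> return 720

Final answer: 720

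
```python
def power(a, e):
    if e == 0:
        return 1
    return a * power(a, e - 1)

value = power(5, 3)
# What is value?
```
Call trace:
power(a=5, e=3)
  power(a=5, e=2)
    power(a=5, e=1)
      power(a=5, e=0)
      -> return 1
    -> return 5
  -> return 25
-> return 125

Final answer: 125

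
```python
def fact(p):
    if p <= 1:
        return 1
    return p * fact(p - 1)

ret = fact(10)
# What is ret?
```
Call trace:
fact(p=10)
  fact(p=9)
    fact(p=8)
      fact(p=7)
        fact(p=6)
          fact(p=5)
            fact(p=4)
              fact(p=3)
                fact(p=2)
                  fact(p=1)
                  -> return 1
                -> return 2
              -> return 6
            -> return 24
          -> return 120
        -> return 720
      -> return 5040
    -> return 40320
  -> return 362880
-> return 3628800

Final answer: 3628800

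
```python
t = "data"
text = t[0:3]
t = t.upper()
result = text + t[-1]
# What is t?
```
Trace:
  t='data'
  t='data', text='dat'
  t='DATA', text='dat'
  t='DATA', text='dat', result='datA'

Final answer: 'DATA'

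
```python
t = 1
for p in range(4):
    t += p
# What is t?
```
Trace:
  t=1
  t=1, p=0
  t=2, p=1
  t=4, p=2
  t=7, p=3

Final answer: 7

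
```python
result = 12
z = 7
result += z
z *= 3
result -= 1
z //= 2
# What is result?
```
Trace:
  result=12
  result=12, z=7
  result=19, z=7
  result=19, z=21
  result=18, z=21
  result=18, z=10

Final answer: 18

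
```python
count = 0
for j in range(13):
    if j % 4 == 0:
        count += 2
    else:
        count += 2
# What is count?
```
Trace:
  count=0
  count=2, j=0
  count=4, j=1
  count=6, j=2
  count=8, j=3
  count=10, j=4
  count=12, j=5
  count=14, j=6
  count=16, j=7
  count=18, j=8
  count=20, j=9
  count=22, j=10
  count=24, j=11
  count=26, j=12

Final answer: 26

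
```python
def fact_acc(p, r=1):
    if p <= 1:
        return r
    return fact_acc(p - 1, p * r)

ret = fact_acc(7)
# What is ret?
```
Call trace:
fact_acc(p=7, r=1)
  fact_acc(p=6, r=7)
    fact_acc(p=5, r=42)
      fact_acc(p=4, r=210)
        fact_acc(p=3, r=840)
          fact_acc(p=2, r=2520)
            fact_acc(p=1, r=5040)
            -> return 5040
          -> return 5040
        -> return 5040
      -> return 5040
    -> return 5040
  -> return 5040
-> return 5040

Final answer: 5040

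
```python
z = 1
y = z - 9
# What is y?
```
Trace:
  z=1
  z=1, y=-8

Final answer: -8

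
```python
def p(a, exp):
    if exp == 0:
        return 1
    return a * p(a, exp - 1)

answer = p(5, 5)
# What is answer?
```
Call trace:
p(a=5, exp=5)
  p(a=5, exp=4)
    p(a=5, exp=3)
      p(a=5, exp=2)
        p(a=5, exp=1)
          p(a=5, exp=0)
          -> return 1
        -> return 5
      -> return 25
    -> return 125
  -> return 625
-> return 3125

Final answer: 3125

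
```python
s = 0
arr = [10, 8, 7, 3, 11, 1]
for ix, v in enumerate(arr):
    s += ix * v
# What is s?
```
Trace:
  s=0
  s=0, ix=0, v=10
  s=8, ix=1, v=8
  s=22, ix=2, v=7
  s=31, ix=3, v=3
  s=75, ix=4, v=11
  s=80, ix=5, v=1

Final answer: 80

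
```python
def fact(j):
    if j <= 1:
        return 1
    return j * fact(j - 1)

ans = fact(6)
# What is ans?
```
Call trace:
fact(j=6)
  fact(j=5)
    fact(j=4)
      fact(j=3)
        fact(j=2)
          fact(j=1)
          -> return 1
        -> return 2
      -> return 6
    -> return 24
  -> return 120
-> return 720

Final answer: 720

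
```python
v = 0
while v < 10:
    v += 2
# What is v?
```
Trace:
  v=0
  v=2
  v=4
  v=6
  v=8
  v=10

Final answer: 10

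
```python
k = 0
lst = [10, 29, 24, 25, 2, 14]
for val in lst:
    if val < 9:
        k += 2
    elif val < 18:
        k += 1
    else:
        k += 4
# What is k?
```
Trace:
  k=0
  k=1, val=10
  k=5, val=29
  k=9, val=24
  k=13, val=25
  k=15, val=2
  k=16, val=14

Final answer: 16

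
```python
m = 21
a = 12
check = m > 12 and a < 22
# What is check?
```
Trace:
  m=21
  m=21, a=12
  m=21, a=12, check=True

Final answer: True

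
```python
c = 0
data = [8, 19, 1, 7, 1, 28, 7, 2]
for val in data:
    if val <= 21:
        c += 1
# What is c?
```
Trace:
  c=0
  c=1, val=8
  c=2, val=19
  c=3, val=1
  c=4, val=7
  c=5, val=1
  c=5, val=28
  c=6, val=7
  c=7, val=2

Final answer: 7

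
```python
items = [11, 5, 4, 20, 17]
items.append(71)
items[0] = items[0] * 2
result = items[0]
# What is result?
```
Trace:
  items=[11, 5, 4, 20, 17]
  items=[11, 5, 4, 20, 17, 71]
  items=[22, 5, 4, 20, 17, 71]
  items=[22, 5, 4, 20, 17, 71], result=22

Final answer: 22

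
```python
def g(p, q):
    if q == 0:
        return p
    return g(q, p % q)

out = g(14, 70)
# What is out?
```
Call trace:
g(p=14, q=70)
  g(p=70, q=14)
    g(p=14, q=0)
    -> return 14
  -> return 14
-> return 14

Final answer: 14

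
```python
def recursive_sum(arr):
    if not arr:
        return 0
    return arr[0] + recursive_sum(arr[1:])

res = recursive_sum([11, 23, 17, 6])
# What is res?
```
Call trace:
recursive_sum(arr=[11, 23, 17, 6])
  recursive_sum(arr=[23, 17, 6])
    recursive_sum(arr=[17, 6])
      recursive_sum(arr=[6])
        recursive_sum(arr=[])
        -> return 0
      -> return 6
    -> return 23
  -> return 46
-> return 57

Final answer: 57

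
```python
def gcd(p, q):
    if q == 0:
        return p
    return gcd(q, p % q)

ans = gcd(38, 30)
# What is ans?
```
Call trace:
gcd(p=38, q=30)
  gcd(p=30, q=8)
    gcd(p=8, q=6)
      gcd(p=6, q=2)
        gcd(p=2, q=0)
        -> return 2
      -> return 2
    -> return 2
  -> return 2
-> return 2

Final answer: 2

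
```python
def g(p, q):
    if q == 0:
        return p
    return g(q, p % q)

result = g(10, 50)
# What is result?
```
Call trace:
g(p=10, q=50)
  g(p=50, q=10)
    g(p=10, q=0)
    -> return 10
  -> return 10
-> return 10

Final answer: 10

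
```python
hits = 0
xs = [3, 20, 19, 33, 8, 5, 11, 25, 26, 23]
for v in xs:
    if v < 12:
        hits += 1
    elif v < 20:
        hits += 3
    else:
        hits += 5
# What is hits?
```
Trace:
  hits=0
  hits=1, v=3
  hits=6, v=20
  hits=9, v=19
  hits=14, v=33
  hits=15, v=8
  hits=16, v=5
  hits=17, v=11
  hits=22, v=25
  hits=27, v=26
  hits=32, v=23

Final answer: 32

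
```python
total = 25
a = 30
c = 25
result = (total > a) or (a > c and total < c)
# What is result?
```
Trace:
  total=25
  total=25, a=30
  total=25, a=30, c=25
  total=25, a=30, c=25, result=False

Final answer: False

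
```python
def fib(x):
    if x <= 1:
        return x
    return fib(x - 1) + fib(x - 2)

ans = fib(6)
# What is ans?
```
Call trace (a repeated sub-call is expanded the first time; later identical calls just restate its return value):
fib(x=6)
  fib(x=5)
    fib(x=4)
      fib(x=3)
        fib(x=2)
          fib(x=1)
          -> return 1
          fib(x=0)
          -> return 0
        -> return 1
        fib(x=1)
        -> return 1
      -> return 2
      fib(x=2) -> return 1  (same call as traced above)
    -> return 3
    fib(x=3) -> return 2  (same call as traced above)
  -> return 5
  fib(x=4) -> return 3  (same call as traced above)
-> return 8

Final answer: 8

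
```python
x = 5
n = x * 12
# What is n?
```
Trace:
  x=5
  x=5, n=60

Final answer: 60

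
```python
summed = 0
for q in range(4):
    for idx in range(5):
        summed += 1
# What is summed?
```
Trace:
  summed=0
  summed=1, q=0, idx=0
  summed=2, q=0, idx=1
  summed=3, q=0, idx=2
  summed=4, q=0, idx=3
  summed=5, q=0, idx=4
  summed=6, q=1, idx=0
  summed=7, q=1, idx=1
  summed=8, q=1, idx=2
  summed=9, q=1, idx=3
  summed=10, q=1, idx=4
  summed=11, q=2, idx=0
  summed=12, q=2, idx=1
  summed=13, q=2, idx=2
  summed=14, q=2, idx=3
  summed=15, q=2, idx=4
  summed=16, q=3, idx=0
  summed=17, q=3, idx=1
  summed=18, q=3, idx=2
  summed=19, q=3, idx=3
  summed=20, q=3, idx=4

Final answer: 20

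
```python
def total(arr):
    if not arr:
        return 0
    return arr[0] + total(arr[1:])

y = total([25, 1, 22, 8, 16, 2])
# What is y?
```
Call trace:
total(arr=[25, 1, 22, 8, 16, 2])
  total(arr=[1, 22, 8, 16, 2])
    total(arr=[22, 8, 16, 2])
      total(arr=[8, 16, 2])
        total(arr=[16, 2])
          total(arr=[2])
            total(arr=[])
            -> return 0
          -> return 2
        -> return 18
      -> return 26
    -> return 48
  -> return 49
-> return 74

Final answer: 74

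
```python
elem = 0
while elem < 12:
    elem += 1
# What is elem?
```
Trace:
  elem=0
  elem=1
  elem=2
  elem=3
  elem=4
  elem=5
  elem=6
  elem=7
  elem=8
  elem=9
  elem=10
  elem=11
  elem=12

Final answer: 12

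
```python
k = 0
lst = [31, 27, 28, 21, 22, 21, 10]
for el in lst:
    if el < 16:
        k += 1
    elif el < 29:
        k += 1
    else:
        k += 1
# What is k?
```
Trace:
  k=0
  k=1, el=31
  k=2, el=27
  k=3, el=28
  k=4, el=21
  k=5, el=22
  k=6, el=21
  k=7, el=10

Final answer: 7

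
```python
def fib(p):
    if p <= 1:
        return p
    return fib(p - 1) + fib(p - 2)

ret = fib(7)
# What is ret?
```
Call trace (a repeated sub-call is expanded the first time; later identical calls just restate its return value):
fib(p=7)
  fib(p=6)
    fib(p=5)
      fib(p=4)
        fib(p=3)
          fib(p=2)
            fib(p=1)
            -> return 1
            fib(p=0)
            -> return 0
          -> return 1
          fib(p=1)
          -> return 1
        -> return 2
        fib(p=2) -> return 1  (same call as traced above)
      -> return 3
      fib(p=3) -> return 2  (same call as traced above)
    -> return 5
    fib(p=4) -> return 3  (same call as traced above)
  -> return 8
  fib(p=5) -> return 5  (same call as traced above)
-> return 13

Final answer: 13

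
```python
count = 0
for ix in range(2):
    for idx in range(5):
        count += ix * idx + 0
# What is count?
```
Trace:
  count=0
  count=0, ix=0, idx=0
  count=0, ix=0, idx=1
  count=0, ix=0, idx=2
  count=0, ix=0, idx=3
  count=0, ix=0, idx=4
  count=0, ix=1, idx=0
  count=1, ix=1, idx=1
  count=3, ix=1, idx=2
  count=6, ix=1, idx=3
  count=10, ix=1, idx=4

Final answer: 10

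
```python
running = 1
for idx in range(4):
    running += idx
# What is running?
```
Trace:
  running=1
  running=1, idx=0
  running=2, idx=1
  running=4, idx=2
  running=7, idx=3

Final answer: 7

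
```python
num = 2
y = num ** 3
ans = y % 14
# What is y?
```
Trace:
  num=2
  num=2, y=8
  num=2, y=8, ans=8

Final answer: 8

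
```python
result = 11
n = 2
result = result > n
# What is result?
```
Trace:
  result=11
  result=11, n=2
  result=True, n=2

Final answer: True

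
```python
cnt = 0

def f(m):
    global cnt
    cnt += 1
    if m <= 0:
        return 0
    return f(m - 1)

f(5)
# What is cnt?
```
Call trace:
f(m=5)
  f(m=4)
    f(m=3)
      f(m=2)
        f(m=1)
          f(m=0)
          -> return 0
        -> return 0
      -> return 0
    -> return 0
  -> return 0
-> return 0

cnt is incremented once per call. f is entered once for each m = 5, 4, 3, 2, 1, 0 (the m <= 0 call returns without recursing), i.e. 5 + 1 calls.
cnt = 6

Final answer: 6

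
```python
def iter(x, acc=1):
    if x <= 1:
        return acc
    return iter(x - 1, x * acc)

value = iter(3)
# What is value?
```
Call trace:
iter(x=3, acc=1)
  iter(x=2, acc=3)
    iter(x=1, acc=6)
    -> return 6
  -> return 6
-> return 6

Final answer: 6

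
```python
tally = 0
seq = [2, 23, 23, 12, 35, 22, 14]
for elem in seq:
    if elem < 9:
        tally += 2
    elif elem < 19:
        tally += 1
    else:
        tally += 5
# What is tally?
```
Trace:
  tally=0
  tally=2, elem=2
  tally=7, elem=23
  tally=12, elem=23
  tally=13, elem=12
  tally=18, elem=35
  tally=23, elem=22
  tally=24, elem=14

Final answer: 24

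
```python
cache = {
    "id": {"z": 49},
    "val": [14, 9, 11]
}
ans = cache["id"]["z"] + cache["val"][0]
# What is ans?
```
Trace:
  cache={'id': {'z': 49}, 'val': [14, 9, 11]}
  cache={'id': {'z': 49}, 'val': [14, 9, 11]}, ans=63

Final answer: 63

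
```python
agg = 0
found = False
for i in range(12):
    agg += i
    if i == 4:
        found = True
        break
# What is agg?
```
Trace:
  agg=0
  agg=0, found=False
  agg=0, found=False, i=0
  agg=1, found=False, i=1
  agg=3, found=False, i=2
  agg=6, found=False, i=3
  agg=10, found=True, i=4

Final answer: 10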